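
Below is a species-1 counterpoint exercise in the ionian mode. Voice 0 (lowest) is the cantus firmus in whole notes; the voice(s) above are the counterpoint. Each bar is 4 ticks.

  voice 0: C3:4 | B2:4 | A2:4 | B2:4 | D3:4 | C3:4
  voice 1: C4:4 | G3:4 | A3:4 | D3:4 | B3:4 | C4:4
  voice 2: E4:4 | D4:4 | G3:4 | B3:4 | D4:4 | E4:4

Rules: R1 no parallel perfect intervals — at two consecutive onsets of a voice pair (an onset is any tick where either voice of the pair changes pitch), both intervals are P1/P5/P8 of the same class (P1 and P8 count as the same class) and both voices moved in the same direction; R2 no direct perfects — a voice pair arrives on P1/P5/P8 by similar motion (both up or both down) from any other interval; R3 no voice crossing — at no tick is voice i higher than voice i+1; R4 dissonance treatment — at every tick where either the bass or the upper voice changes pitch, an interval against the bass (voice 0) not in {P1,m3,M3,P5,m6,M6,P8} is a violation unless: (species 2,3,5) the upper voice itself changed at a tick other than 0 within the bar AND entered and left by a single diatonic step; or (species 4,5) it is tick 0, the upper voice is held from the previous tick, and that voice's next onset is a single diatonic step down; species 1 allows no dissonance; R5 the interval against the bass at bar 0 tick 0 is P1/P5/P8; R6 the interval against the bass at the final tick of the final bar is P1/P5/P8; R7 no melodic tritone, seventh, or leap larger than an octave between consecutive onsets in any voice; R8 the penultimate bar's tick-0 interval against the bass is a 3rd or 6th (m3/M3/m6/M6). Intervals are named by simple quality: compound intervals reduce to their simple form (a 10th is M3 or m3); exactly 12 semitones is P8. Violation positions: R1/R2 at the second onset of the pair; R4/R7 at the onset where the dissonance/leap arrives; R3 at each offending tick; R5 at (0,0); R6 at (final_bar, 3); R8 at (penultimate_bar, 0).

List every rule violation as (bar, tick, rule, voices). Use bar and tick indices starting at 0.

(0, 0, R5, (0, 2))
(1, 0, R2, (1, 2))
(2, 0, R3, (1, 2))
(2, 0, R4, (0, 2))
(2, 1, R3, (1, 2))
(2, 2, R3, (1, 2))
(2, 3, R3, (1, 2))
(3, 0, R2, (0, 2))
(4, 0, R1, (0, 2))
(4, 0, R8, (0, 2))
(5, 3, R6, (0, 2))

bar 0: v0=C3 v1=C4 v2=E4 downbeat M3
bar 1: v0=B2 v1=G3 v2=D4 downbeat m3
bar 2: v0=A2 v1=A3 v2=G3 downbeat m7
bar 3: v0=B2 v1=D3 v2=B3 downbeat P8
bar 4: v0=D3 v1=B3 v2=D4 downbeat P8
bar 5: v0=C3 v1=C4 v2=E4 downbeat M3
  -> R5 @ bar 0 tick 0 v(0, 2): opens on M3
  -> R2 @ bar 1 tick 0 v(1, 2): C4/E4 M3 -> G3/D4 P5 similar
  -> R3 @ bar 2 tick 0 v(1, 2): A3 above G3
  -> R4 @ bar 2 tick 0 v(0, 2): A2/G3 m7 untreated
  -> R3 @ bar 2 tick 1 v(1, 2): A3 above G3
  -> R3 @ bar 2 tick 2 v(1, 2): A3 above G3
  -> R3 @ bar 2 tick 3 v(1, 2): A3 above G3
  -> R2 @ bar 3 tick 0 v(0, 2): A2/G3 m7 -> B2/B3 P8 similar
  -> R1 @ bar 4 tick 0 v(0, 2): B2/B3 P8 -> D3/D4 P8 similar
  -> R8 @ bar 4 tick 0 v(0, 2): penult P8 not 3rd/6th
  -> R6 @ bar 5 tick 3 v(0, 2): closes on M3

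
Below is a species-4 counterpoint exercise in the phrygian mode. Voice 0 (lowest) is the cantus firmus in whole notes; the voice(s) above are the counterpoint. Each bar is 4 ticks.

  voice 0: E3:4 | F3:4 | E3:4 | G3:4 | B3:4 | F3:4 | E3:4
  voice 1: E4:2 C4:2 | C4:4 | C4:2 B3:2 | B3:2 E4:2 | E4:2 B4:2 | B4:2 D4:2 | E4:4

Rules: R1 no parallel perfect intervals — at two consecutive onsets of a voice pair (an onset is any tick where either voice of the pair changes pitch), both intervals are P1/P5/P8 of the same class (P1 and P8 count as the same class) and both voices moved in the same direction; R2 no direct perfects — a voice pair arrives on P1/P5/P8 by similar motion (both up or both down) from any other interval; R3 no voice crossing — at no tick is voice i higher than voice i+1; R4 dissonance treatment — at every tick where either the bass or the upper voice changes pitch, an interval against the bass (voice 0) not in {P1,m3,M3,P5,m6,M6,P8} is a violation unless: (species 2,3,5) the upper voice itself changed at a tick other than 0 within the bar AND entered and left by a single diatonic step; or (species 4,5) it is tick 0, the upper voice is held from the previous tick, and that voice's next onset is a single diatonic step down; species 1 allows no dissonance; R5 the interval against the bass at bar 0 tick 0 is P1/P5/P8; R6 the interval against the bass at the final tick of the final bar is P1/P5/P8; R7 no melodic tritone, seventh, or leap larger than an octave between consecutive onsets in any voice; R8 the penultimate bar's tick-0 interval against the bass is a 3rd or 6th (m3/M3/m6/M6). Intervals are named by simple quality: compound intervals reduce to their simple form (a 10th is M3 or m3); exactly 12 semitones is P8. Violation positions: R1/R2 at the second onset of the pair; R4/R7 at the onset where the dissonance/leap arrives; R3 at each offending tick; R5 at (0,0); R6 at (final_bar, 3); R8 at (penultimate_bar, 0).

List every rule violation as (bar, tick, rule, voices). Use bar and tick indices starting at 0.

(4, 0, R4, (0, 1))
(5, 0, R4, (0, 1))
(5, 0, R7, (0,))
(5, 0, R8, (0, 1))

bar 0: v0=E3 v1=E4 downbeat P8
bar 1: v0=F3 v1=C4 downbeat P5
bar 2: v0=E3 v1=C4 downbeat m6
bar 3: v0=G3 v1=B3 downbeat M3
bar 4: v0=B3 v1=E4 downbeat P4
bar 5: v0=F3 v1=B4 downbeat TT
bar 6: v0=E3 v1=E4 downbeat P8
  -> R4 @ bar 4 tick 0 v(0, 1): B3/E4 P4 untreated
  -> R4 @ bar 5 tick 0 v(0, 1): F3/B4 TT untreated
  -> R7 @ bar 5 tick 0 v(0,): B3->F3 leap 6st
  -> R8 @ bar 5 tick 0 v(0, 1): penult TT not 3rd/6th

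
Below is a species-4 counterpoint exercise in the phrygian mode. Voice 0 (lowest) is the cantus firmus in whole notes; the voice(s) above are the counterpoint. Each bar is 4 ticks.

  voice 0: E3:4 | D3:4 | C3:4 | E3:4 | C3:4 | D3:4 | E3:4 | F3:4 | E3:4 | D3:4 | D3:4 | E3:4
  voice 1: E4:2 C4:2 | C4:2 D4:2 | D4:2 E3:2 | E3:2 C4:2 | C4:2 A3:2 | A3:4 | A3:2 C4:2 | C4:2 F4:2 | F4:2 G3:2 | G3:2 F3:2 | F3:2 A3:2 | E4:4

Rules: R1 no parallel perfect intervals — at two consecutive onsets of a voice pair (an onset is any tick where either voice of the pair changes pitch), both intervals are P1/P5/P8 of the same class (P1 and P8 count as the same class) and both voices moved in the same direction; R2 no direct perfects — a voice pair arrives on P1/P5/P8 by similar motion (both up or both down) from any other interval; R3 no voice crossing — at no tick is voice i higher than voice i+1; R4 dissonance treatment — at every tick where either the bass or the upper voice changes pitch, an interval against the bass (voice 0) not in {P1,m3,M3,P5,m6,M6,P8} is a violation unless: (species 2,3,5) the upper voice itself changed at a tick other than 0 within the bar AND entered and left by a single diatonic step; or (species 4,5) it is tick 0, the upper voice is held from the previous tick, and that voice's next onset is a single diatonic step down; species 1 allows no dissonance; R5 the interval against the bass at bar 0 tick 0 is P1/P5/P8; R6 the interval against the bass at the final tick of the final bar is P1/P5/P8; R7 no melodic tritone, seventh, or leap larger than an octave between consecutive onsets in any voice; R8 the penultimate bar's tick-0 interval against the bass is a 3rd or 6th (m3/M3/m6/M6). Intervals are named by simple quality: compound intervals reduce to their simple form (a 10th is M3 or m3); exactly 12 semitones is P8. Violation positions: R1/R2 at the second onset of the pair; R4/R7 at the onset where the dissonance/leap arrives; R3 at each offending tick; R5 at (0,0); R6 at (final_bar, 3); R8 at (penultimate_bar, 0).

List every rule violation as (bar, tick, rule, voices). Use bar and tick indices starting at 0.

(1, 0, R4, (0, 1))
(2, 0, R4, (0, 1))
(2, 2, R7, (1,))
(6, 0, R4, (0, 1))
(8, 0, R4, (0, 1))
(8, 2, R7, (1,))
(11, 0, R2, (0, 1))

bar 0: v0=E3 v1=E4 downbeat P8
bar 1: v0=D3 v1=C4 downbeat m7
bar 2: v0=C3 v1=D4 downbeat M2
bar 3: v0=E3 v1=E3 downbeat P1
bar 4: v0=C3 v1=C4 downbeat P8
bar 5: v0=D3 v1=A3 downbeat P5
bar 6: v0=E3 v1=A3 downbeat P4
bar 7: v0=F3 v1=C4 downbeat P5
bar 8: v0=E3 v1=F4 downbeat m2
bar 9: v0=D3 v1=G3 downbeat P4
bar 10: v0=D3 v1=F3 downbeat m3
bar 11: v0=E3 v1=E4 downbeat P8
  -> R4 @ bar 1 tick 0 v(0, 1): D3/C4 m7 untreated
  -> R4 @ bar 2 tick 0 v(0, 1): C3/D4 M2 untreated
  -> R7 @ bar 2 tick 2 v(1,): D4->E3 leap 10st
  -> R4 @ bar 6 tick 0 v(0, 1): E3/A3 P4 untreated
  -> R4 @ bar 8 tick 0 v(0, 1): E3/F4 m2 untreated
  -> R7 @ bar 8 tick 2 v(1,): F4->G3 leap 10st
  -> R2 @ bar 11 tick 0 v(0, 1): D3/A3 P5 -> E3/E4 P8 similar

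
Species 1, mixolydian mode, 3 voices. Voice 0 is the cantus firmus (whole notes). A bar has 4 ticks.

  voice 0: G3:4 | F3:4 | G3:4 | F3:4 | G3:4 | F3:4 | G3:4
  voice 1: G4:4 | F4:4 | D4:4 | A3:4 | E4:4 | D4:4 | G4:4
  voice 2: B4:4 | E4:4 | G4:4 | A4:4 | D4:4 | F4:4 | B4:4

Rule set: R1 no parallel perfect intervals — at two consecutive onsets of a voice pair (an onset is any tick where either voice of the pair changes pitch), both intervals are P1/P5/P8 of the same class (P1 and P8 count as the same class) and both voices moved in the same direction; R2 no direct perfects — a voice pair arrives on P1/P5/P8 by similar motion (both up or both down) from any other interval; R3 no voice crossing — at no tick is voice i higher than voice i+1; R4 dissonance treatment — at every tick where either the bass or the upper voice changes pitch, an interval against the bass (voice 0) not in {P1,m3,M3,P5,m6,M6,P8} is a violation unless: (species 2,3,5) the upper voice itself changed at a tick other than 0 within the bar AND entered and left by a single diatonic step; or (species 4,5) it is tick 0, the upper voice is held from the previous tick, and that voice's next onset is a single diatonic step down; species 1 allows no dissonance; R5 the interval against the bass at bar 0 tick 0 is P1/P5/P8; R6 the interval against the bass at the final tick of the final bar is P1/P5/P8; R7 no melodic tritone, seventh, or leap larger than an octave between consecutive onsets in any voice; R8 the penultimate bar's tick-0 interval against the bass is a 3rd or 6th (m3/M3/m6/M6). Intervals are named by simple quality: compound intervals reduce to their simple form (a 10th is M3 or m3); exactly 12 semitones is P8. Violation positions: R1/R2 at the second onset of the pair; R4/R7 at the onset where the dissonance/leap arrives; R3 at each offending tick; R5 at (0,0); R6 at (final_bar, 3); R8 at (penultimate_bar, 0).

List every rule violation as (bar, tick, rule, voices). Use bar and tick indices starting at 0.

(0, 0, R5, (0, 2))
(1, 0, R1, (0, 1))
(1, 0, R3, (1, 2))
(1, 0, R4, (0, 2))
(1, 1, R3, (1, 2))
(1, 2, R3, (1, 2))
(1, 3, R3, (1, 2))
(2, 0, R2, (0, 2))
(4, 0, R3, (1, 2))
(4, 1, R3, (1, 2))
(4, 2, R3, (1, 2))
(4, 3, R3, (1, 2))
(5, 0, R8, (0, 2))
(6, 0, R2, (0, 1))
(6, 0, R7, (2,))
(6, 3, R6, (0, 2))

bar 0: v0=G3 v1=G4 v2=B4 downbeat M3
bar 1: v0=F3 v1=F4 v2=E4 downbeat M7
bar 2: v0=G3 v1=D4 v2=G4 downbeat P8
bar 3: v0=F3 v1=A3 v2=A4 downbeat M3
bar 4: v0=G3 v1=E4 v2=D4 downbeat P5
bar 5: v0=F3 v1=D4 v2=F4 downbeat P8
bar 6: v0=G3 v1=G4 v2=B4 downbeat M3
  -> R5 @ bar 0 tick 0 v(0, 2): opens on M3
  -> R1 @ bar 1 tick 0 v(0, 1): G3/G4 P8 -> F3/F4 P8 similar
  -> R3 @ bar 1 tick 0 v(1, 2): F4 above E4
  -> R4 @ bar 1 tick 0 v(0, 2): F3/E4 M7 untreated
  -> R3 @ bar 1 tick 1 v(1, 2): F4 above E4
  -> R3 @ bar 1 tick 2 v(1, 2): F4 above E4
  -> R3 @ bar 1 tick 3 v(1, 2): F4 above E4
  -> R2 @ bar 2 tick 0 v(0, 2): F3/E4 M7 -> G3/G4 P8 similar
  -> R3 @ bar 4 tick 0 v(1, 2): E4 above D4
  -> R3 @ bar 4 tick 1 v(1, 2): E4 above D4
  -> R3 @ bar 4 tick 2 v(1, 2): E4 above D4
  -> R3 @ bar 4 tick 3 v(1, 2): E4 above D4
  -> R8 @ bar 5 tick 0 v(0, 2): penult P8 not 3rd/6th
  -> R2 @ bar 6 tick 0 v(0, 1): F3/D4 M6 -> G3/G4 P8 similar
  -> R7 @ bar 6 tick 0 v(2,): F4->B4 leap 6st
  -> R6 @ bar 6 tick 3 v(0, 2): closes on M3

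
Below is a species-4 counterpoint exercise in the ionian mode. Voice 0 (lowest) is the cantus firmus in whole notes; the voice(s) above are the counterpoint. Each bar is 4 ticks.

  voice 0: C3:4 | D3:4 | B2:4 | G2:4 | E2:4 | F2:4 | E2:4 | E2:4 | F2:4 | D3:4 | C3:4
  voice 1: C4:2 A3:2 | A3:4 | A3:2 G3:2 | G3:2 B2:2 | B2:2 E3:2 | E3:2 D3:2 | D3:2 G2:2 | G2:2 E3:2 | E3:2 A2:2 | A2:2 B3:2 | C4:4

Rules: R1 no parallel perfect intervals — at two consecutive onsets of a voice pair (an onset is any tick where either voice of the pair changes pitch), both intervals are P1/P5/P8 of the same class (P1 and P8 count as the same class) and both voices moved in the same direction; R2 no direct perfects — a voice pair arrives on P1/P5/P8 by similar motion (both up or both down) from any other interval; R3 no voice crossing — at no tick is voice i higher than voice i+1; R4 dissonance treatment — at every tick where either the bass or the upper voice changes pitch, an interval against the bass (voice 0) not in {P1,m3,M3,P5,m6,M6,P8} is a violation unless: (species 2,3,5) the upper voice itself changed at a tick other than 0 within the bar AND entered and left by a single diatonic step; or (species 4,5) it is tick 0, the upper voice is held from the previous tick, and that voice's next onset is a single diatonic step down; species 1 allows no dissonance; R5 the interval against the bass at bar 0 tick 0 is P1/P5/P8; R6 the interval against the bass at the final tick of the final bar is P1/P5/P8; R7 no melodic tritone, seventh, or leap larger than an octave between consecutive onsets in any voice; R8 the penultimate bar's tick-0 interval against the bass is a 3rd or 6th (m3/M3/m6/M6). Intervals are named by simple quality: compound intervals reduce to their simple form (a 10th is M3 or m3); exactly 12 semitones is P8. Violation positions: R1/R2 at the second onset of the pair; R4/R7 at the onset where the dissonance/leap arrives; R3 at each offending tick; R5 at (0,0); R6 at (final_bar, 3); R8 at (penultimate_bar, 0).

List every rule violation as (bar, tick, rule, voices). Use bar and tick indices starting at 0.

bar 0: v0=C3 v1=C4 downbeat P8
bar 1: v0=D3 v1=A3 downbeat P5
bar 2: v0=B2 v1=A3 downbeat m7
bar 3: v0=G2 v1=G3 downbeat P8
bar 4: v0=E2 v1=B2 downbeat P5
bar 5: v0=F2 v1=E3 downbeat M7
bar 6: v0=E2 v1=D3 downbeat m7
bar 7: v0=E2 v1=G2 downbeat m3
bar 8: v0=F2 v1=E3 downbeat M7
bar 9: v0=D3 v1=A2 downbeat P4
bar 10: v0=C3 v1=C4 downbeat P8
  -> R4 @ bar 6 tick 0 v(0, 1): E2/D3 m7 untreated
  -> R4 @ bar 8 tick 0 v(0, 1): F2/E3 M7 untreated
  -> R3 @ bar 9 tick 0 v(0, 1): D3 above A2
  -> R4 @ bar 9 tick 0 v(0, 1): D3/A2 P4 untreated
  -> R8 @ bar 9 tick 0 v(0, 1): penult P4 not 3rd/6th
  -> R3 @ bar 9 tick 1 v(0, 1): D3 above A2
  -> R7 @ bar 9 tick 2 v(1,): A2->B3 leap 14st

(6, 0, R4, (0, 1))
(8, 0, R4, (0, 1))
(9, 0, R3, (0, 1))
(9, 0, R4, (0, 1))
(9, 0, R8, (0, 1))
(9, 1, R3, (0, 1))
(9, 2, R7, (1,))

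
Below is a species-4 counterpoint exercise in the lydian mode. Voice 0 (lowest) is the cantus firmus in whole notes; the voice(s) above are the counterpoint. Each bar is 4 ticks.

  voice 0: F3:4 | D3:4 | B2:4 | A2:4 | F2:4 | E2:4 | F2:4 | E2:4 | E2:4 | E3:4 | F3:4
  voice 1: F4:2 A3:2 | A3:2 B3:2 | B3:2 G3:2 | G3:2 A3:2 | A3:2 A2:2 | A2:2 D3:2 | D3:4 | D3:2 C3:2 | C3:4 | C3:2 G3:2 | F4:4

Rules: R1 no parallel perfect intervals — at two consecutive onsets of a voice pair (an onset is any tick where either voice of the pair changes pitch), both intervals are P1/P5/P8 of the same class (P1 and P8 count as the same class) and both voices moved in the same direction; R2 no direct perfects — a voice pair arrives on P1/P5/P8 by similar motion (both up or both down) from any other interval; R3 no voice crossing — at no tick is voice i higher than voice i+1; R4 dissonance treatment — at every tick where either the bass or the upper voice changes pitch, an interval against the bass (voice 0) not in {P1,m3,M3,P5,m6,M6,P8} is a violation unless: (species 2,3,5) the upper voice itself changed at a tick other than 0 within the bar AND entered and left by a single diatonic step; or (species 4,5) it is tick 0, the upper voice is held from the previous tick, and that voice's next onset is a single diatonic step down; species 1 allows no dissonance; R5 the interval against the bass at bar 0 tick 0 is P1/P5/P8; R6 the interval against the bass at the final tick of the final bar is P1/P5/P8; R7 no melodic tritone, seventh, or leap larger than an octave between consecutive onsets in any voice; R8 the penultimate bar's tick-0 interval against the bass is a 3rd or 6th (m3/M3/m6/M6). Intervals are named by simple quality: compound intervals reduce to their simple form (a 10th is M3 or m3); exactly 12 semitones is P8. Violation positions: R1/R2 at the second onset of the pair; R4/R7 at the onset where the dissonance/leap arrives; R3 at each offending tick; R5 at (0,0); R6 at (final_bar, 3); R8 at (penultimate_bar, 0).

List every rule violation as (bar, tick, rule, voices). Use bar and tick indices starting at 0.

(3, 0, R4, (0, 1))
(5, 0, R4, (0, 1))
(5, 2, R4, (0, 1))
(9, 0, R3, (0, 1))
(9, 1, R3, (0, 1))
(10, 0, R2, (0, 1))
(10, 0, R7, (1,))

bar 0: v0=F3 v1=F4 downbeat P8
bar 1: v0=D3 v1=A3 downbeat P5
bar 2: v0=B2 v1=B3 downbeat P8
bar 3: v0=A2 v1=G3 downbeat m7
bar 4: v0=F2 v1=A3 downbeat M3
bar 5: v0=E2 v1=A2 downbeat P4
bar 6: v0=F2 v1=D3 downbeat M6
bar 7: v0=E2 v1=D3 downbeat m7
bar 8: v0=E2 v1=C3 downbeat m6
bar 9: v0=E3 v1=C3 downbeat M3
bar 10: v0=F3 v1=F4 downbeat P8
  -> R4 @ bar 3 tick 0 v(0, 1): A2/G3 m7 untreated
  -> R4 @ bar 5 tick 0 v(0, 1): E2/A2 P4 untreated
  -> R4 @ bar 5 tick 2 v(0, 1): E2/D3 m7 untreated
  -> R3 @ bar 9 tick 0 v(0, 1): E3 above C3
  -> R3 @ bar 9 tick 1 v(0, 1): E3 above C3
  -> R2 @ bar 10 tick 0 v(0, 1): E3/G3 m3 -> F3/F4 P8 similar
  -> R7 @ bar 10 tick 0 v(1,): G3->F4 leap 10st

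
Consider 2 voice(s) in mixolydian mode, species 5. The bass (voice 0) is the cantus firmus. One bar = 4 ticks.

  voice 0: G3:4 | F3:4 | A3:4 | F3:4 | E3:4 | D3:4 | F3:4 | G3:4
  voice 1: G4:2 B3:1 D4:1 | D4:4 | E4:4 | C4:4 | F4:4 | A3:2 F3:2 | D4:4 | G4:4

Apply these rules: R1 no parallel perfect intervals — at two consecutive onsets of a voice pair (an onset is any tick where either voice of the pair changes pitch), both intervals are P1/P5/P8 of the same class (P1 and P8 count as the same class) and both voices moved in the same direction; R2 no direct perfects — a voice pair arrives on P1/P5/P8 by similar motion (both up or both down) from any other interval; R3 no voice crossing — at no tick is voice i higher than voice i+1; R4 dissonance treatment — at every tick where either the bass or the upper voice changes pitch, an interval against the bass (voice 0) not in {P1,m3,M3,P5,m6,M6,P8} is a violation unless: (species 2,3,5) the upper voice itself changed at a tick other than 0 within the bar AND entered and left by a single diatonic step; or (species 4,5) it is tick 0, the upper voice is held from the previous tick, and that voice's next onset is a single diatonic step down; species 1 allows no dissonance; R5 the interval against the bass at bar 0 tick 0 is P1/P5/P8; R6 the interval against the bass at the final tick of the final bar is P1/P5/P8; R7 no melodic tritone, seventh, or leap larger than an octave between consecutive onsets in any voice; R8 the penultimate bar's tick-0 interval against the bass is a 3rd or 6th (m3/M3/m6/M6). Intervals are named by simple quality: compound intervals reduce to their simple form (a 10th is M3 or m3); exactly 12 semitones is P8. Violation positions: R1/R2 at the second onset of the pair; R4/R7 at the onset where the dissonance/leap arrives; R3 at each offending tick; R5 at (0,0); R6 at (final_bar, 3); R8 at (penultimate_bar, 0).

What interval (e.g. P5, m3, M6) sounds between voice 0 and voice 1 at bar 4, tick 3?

m2

voice 0=E3 voice 1=F4 -> m2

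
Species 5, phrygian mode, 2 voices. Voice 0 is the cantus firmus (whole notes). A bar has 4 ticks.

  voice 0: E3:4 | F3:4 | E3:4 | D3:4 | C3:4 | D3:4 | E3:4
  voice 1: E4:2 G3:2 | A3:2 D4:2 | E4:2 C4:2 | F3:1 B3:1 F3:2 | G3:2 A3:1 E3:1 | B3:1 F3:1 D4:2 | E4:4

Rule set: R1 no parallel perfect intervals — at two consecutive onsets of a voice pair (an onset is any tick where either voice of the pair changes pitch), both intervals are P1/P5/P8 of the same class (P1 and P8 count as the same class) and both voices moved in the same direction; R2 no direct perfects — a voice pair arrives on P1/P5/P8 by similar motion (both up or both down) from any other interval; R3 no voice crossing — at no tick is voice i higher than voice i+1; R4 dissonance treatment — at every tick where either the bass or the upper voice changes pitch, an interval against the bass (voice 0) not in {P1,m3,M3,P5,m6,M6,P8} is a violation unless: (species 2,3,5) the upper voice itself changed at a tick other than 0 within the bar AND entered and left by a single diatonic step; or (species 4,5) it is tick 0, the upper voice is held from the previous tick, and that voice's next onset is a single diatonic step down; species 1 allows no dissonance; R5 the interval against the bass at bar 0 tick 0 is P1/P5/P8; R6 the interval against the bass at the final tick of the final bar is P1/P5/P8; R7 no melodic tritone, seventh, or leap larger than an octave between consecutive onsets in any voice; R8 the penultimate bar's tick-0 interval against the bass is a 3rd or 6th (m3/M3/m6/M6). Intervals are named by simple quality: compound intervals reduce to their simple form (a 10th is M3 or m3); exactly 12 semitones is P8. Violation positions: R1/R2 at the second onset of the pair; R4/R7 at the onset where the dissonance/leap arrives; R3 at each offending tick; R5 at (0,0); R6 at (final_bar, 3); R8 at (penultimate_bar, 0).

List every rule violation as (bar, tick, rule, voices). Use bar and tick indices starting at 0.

(3, 1, R7, (1,))
(3, 2, R7, (1,))
(5, 1, R7, (1,))
(6, 0, R1, (0, 1))

bar 0: v0=E3 v1=E4 downbeat P8
bar 1: v0=F3 v1=A3 downbeat M3
bar 2: v0=E3 v1=E4 downbeat P8
bar 3: v0=D3 v1=F3 downbeat m3
bar 4: v0=C3 v1=G3 downbeat P5
bar 5: v0=D3 v1=B3 downbeat M6
bar 6: v0=E3 v1=E4 downbeat P8
  -> R7 @ bar 3 tick 1 v(1,): F3->B3 leap 6st
  -> R7 @ bar 3 tick 2 v(1,): B3->F3 leap 6st
  -> R7 @ bar 5 tick 1 v(1,): B3->F3 leap 6st
  -> R1 @ bar 6 tick 0 v(0, 1): D3/D4 P8 -> E3/E4 P8 similar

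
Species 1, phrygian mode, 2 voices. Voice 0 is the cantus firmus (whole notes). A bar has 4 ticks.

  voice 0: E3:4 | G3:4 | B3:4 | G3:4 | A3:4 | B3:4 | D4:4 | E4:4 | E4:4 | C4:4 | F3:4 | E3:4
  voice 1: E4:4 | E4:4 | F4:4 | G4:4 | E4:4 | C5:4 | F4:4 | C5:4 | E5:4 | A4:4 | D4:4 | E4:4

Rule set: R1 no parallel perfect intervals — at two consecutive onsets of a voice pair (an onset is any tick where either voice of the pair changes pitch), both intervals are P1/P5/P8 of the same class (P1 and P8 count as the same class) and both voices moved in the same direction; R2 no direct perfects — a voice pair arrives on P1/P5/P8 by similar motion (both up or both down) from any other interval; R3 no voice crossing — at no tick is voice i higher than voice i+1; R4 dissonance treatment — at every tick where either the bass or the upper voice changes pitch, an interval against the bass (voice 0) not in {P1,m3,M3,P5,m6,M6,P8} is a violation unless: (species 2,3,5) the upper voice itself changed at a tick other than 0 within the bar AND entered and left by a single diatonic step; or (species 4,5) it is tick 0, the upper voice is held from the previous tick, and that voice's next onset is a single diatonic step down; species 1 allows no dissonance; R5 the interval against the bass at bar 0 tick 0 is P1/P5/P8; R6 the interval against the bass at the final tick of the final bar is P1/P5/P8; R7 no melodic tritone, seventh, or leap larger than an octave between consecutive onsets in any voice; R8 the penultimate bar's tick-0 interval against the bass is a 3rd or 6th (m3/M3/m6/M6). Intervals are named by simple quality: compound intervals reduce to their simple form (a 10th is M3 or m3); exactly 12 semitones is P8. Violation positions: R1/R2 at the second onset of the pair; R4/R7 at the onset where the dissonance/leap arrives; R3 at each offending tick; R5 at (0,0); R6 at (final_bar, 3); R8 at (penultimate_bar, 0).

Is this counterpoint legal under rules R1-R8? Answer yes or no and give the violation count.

bar 0: v0=E3 v1=E4 (P8)
bar 1: v0=G3 v1=E4 (M6)
bar 2: v0=B3 v1=F4 (TT)
bar 3: v0=G3 v1=G4 (P8)
bar 4: v0=A3 v1=E4 (P5)
bar 5: v0=B3 v1=C5 (m2)
bar 6: v0=D4 v1=F4 (m3)
bar 7: v0=E4 v1=C5 (m6)
bar 8: v0=E4 v1=E5 (P8)
bar 9: v0=C4 v1=A4 (M6)
bar 10: v0=F3 v1=D4 (M6)
bar 11: v0=E3 v1=E4 (P8)
  R4 @ bar2.0: B3/F4 TT untreated
  R4 @ bar5.0: B3/C5 m2 untreated

No (2 violations)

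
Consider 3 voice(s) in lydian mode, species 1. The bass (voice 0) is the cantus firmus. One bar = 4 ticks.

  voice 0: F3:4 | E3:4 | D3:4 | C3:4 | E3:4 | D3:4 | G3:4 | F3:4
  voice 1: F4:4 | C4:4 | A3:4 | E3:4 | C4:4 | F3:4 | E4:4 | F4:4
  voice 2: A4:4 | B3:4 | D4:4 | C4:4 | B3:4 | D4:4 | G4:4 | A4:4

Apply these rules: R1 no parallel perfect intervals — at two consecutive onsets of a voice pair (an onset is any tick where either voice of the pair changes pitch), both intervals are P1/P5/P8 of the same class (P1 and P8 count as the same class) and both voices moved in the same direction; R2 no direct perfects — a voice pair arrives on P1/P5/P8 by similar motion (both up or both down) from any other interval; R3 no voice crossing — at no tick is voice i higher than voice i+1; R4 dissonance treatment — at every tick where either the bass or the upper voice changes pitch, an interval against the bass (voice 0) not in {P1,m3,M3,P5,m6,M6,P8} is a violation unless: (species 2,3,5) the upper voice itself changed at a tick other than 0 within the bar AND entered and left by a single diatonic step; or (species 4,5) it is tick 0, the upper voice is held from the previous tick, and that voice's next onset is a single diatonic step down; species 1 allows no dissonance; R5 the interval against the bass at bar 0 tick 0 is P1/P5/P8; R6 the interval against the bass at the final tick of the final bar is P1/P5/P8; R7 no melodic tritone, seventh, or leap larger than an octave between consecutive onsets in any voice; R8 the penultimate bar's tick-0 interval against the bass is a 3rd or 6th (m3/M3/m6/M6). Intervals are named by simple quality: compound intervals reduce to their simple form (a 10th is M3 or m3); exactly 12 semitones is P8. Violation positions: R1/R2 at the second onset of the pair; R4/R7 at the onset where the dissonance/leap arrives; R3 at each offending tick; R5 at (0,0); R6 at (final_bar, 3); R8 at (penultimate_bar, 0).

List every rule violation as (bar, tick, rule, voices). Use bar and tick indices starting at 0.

bar 0: v0=F3 v1=F4 v2=A4 downbeat M3
bar 1: v0=E3 v1=C4 v2=B3 downbeat P5
bar 2: v0=D3 v1=A3 v2=D4 downbeat P8
bar 3: v0=C3 v1=E3 v2=C4 downbeat P8
bar 4: v0=E3 v1=C4 v2=B3 downbeat P5
bar 5: v0=D3 v1=F3 v2=D4 downbeat P8
bar 6: v0=G3 v1=E4 v2=G4 downbeat P8
bar 7: v0=F3 v1=F4 v2=A4 downbeat M3
  -> R5 @ bar 0 tick 0 v(0, 2): opens on M3
  -> R2 @ bar 1 tick 0 v(0, 2): F3/A4 M3 -> E3/B3 P5 similar
  -> R3 @ bar 1 tick 0 v(1, 2): C4 above B3
  -> R7 @ bar 1 tick 0 v(2,): A4->B3 leap 10st
  -> R3 @ bar 1 tick 1 v(1, 2): C4 above B3
  -> R3 @ bar 1 tick 2 v(1, 2): C4 above B3
  -> R3 @ bar 1 tick 3 v(1, 2): C4 above B3
  -> R2 @ bar 2 tick 0 v(0, 1): E3/C4 m6 -> D3/A3 P5 similar
  -> R1 @ bar 3 tick 0 v(0, 2): D3/D4 P8 -> C3/C4 P8 similar
  -> R3 @ bar 4 tick 0 v(1, 2): C4 above B3
  -> R3 @ bar 4 tick 1 v(1, 2): C4 above B3
  -> R3 @ bar 4 tick 2 v(1, 2): C4 above B3
  -> R3 @ bar 4 tick 3 v(1, 2): C4 above B3
  -> R1 @ bar 6 tick 0 v(0, 2): D3/D4 P8 -> G3/G4 P8 similar
  -> R7 @ bar 6 tick 0 v(1,): F3->E4 leap 11st
  -> R8 @ bar 6 tick 0 v(0, 2): penult P8 not 3rd/6th
  -> R6 @ bar 7 tick 3 v(0, 2): closes on M3

(0, 0, R5, (0, 2))
(1, 0, R2, (0, 2))
(1, 0, R3, (1, 2))
(1, 0, R7, (2,))
(1, 1, R3, (1, 2))
(1, 2, R3, (1, 2))
(1, 3, R3, (1, 2))
(2, 0, R2, (0, 1))
(3, 0, R1, (0, 2))
(4, 0, R3, (1, 2))
(4, 1, R3, (1, 2))
(4, 2, R3, (1, 2))
(4, 3, R3, (1, 2))
(6, 0, R1, (0, 2))
(6, 0, R7, (1,))
(6, 0, R8, (0, 2))
(7, 3, R6, (0, 2))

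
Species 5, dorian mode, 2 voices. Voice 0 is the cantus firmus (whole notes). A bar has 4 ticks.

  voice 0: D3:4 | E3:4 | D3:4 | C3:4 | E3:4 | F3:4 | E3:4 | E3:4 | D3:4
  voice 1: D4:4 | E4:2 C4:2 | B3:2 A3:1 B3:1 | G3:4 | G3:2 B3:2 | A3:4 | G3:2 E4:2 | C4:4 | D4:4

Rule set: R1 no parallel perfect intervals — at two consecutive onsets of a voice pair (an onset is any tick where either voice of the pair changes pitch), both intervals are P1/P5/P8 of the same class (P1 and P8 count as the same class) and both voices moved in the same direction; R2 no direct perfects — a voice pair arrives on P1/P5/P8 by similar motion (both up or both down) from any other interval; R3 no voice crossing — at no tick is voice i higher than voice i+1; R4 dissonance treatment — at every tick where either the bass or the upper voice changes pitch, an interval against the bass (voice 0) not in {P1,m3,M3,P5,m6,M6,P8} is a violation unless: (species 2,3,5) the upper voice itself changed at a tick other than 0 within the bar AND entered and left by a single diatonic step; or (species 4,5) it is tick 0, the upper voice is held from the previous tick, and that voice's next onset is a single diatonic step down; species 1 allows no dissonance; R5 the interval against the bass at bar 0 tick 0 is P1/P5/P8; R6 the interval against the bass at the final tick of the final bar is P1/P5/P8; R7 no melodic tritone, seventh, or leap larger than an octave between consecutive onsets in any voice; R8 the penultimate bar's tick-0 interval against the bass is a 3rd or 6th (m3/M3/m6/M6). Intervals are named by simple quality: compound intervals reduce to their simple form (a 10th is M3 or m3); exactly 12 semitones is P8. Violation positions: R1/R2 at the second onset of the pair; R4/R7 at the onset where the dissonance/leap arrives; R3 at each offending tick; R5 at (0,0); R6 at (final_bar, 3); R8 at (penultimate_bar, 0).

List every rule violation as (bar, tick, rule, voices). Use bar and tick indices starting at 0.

(1, 0, R1, (0, 1))
(3, 0, R2, (0, 1))

bar 0: v0=D3 v1=D4 downbeat P8
bar 1: v0=E3 v1=E4 downbeat P8
bar 2: v0=D3 v1=B3 downbeat M6
bar 3: v0=C3 v1=G3 downbeat P5
bar 4: v0=E3 v1=G3 downbeat m3
bar 5: v0=F3 v1=A3 downbeat M3
bar 6: v0=E3 v1=G3 downbeat m3
bar 7: v0=E3 v1=C4 downbeat m6
bar 8: v0=D3 v1=D4 downbeat P8
  -> R1 @ bar 1 tick 0 v(0, 1): D3/D4 P8 -> E3/E4 P8 similar
  -> R2 @ bar 3 tick 0 v(0, 1): D3/B3 M6 -> C3/G3 P5 similar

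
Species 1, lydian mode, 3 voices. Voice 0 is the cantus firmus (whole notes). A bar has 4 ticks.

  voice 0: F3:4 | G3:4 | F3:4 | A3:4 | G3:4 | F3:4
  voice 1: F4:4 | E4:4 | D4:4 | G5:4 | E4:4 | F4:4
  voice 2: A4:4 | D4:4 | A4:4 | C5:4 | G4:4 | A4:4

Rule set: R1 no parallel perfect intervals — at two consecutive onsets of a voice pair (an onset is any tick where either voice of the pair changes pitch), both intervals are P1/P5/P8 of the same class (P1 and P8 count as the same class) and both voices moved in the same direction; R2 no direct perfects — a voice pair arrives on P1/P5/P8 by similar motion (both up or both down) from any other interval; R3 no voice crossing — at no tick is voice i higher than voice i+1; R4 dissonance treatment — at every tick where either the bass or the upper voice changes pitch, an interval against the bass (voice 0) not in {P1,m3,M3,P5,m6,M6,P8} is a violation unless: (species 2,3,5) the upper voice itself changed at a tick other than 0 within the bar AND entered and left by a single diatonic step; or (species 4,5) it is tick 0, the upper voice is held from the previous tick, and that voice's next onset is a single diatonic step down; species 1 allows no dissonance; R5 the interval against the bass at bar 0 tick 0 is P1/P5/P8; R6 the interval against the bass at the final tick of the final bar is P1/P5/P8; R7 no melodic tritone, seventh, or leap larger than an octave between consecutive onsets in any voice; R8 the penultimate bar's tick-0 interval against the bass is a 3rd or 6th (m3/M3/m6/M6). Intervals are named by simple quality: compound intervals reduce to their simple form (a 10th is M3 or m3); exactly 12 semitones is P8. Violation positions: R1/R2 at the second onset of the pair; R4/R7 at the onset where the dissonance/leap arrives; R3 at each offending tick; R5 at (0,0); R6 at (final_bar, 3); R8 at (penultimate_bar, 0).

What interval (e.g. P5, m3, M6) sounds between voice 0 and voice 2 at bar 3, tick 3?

voice 0=A3 voice 2=C5 -> m3

m3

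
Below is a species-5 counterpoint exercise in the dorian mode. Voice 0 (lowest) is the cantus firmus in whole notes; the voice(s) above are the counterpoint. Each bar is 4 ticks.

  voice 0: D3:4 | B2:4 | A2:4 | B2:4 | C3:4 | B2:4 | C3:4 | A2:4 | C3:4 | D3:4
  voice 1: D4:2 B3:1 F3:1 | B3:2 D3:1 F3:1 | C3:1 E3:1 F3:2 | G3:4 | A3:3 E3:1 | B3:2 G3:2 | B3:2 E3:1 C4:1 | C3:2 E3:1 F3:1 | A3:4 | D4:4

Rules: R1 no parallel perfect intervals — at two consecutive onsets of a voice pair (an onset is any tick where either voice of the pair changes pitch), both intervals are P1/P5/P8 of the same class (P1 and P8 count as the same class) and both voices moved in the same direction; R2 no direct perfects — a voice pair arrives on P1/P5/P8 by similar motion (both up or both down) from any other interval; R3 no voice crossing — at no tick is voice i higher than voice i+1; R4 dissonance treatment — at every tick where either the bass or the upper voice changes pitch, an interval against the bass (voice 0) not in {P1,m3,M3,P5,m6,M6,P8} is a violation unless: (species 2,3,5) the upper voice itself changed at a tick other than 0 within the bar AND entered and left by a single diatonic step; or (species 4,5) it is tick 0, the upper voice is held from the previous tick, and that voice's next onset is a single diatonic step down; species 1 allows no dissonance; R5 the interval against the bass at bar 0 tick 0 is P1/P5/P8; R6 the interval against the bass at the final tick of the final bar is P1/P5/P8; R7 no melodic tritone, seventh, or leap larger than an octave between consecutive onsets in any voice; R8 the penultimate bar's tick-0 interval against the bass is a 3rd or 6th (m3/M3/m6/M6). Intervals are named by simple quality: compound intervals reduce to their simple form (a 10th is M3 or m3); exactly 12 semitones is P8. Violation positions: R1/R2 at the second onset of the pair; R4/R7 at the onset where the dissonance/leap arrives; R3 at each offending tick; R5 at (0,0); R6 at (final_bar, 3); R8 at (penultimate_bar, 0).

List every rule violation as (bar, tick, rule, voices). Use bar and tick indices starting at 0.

(0, 3, R7, (1,))
(1, 0, R7, (1,))
(1, 3, R4, (0, 1))
(6, 0, R4, (0, 1))
(9, 0, R2, (0, 1))

bar 0: v0=D3 v1=D4 downbeat P8
bar 1: v0=B2 v1=B3 downbeat P8
bar 2: v0=A2 v1=C3 downbeat m3
bar 3: v0=B2 v1=G3 downbeat m6
bar 4: v0=C3 v1=A3 downbeat M6
bar 5: v0=B2 v1=B3 downbeat P8
bar 6: v0=C3 v1=B3 downbeat M7
bar 7: v0=A2 v1=C3 downbeat m3
bar 8: v0=C3 v1=A3 downbeat M6
bar 9: v0=D3 v1=D4 downbeat P8
  -> R7 @ bar 0 tick 3 v(1,): B3->F3 leap 6st
  -> R7 @ bar 1 tick 0 v(1,): F3->B3 leap 6st
  -> R4 @ bar 1 tick 3 v(0, 1): B2/F3 TT untreated
  -> R4 @ bar 6 tick 0 v(0, 1): C3/B3 M7 untreated
  -> R2 @ bar 9 tick 0 v(0, 1): C3/A3 M6 -> D3/D4 P8 similar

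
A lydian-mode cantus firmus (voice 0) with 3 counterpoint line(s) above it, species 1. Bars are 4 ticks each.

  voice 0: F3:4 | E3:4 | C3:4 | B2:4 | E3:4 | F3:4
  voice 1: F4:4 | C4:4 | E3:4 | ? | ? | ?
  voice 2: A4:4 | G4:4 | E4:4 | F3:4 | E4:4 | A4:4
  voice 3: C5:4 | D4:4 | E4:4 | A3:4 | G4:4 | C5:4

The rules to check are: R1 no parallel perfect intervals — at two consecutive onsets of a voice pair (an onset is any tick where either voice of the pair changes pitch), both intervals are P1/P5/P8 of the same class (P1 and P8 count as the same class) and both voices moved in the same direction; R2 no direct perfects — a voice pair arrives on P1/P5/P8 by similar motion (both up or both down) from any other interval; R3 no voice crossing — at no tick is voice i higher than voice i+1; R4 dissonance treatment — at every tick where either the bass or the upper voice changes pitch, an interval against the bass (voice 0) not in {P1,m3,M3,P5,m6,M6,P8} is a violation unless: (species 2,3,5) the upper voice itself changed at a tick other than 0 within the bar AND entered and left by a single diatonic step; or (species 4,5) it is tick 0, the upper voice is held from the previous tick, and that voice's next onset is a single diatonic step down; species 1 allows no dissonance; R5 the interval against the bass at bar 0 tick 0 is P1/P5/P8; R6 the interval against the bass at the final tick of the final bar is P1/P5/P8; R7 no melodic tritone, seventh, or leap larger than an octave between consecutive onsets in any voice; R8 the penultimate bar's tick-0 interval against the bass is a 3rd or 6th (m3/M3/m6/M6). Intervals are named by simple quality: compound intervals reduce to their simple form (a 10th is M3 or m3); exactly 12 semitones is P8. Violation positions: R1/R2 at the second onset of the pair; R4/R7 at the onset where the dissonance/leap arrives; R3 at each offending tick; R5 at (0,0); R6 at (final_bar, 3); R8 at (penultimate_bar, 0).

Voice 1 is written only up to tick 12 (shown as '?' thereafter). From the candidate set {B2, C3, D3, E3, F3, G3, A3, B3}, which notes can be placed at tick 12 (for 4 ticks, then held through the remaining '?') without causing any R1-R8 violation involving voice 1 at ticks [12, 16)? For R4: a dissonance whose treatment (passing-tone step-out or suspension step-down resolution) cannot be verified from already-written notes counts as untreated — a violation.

B2: violates R2
C3: violates R4
D3: violates R2
E3: violates R4
F3: violates R4
G3: violates R3
A3: violates R3,R4
B3: violates R3

{}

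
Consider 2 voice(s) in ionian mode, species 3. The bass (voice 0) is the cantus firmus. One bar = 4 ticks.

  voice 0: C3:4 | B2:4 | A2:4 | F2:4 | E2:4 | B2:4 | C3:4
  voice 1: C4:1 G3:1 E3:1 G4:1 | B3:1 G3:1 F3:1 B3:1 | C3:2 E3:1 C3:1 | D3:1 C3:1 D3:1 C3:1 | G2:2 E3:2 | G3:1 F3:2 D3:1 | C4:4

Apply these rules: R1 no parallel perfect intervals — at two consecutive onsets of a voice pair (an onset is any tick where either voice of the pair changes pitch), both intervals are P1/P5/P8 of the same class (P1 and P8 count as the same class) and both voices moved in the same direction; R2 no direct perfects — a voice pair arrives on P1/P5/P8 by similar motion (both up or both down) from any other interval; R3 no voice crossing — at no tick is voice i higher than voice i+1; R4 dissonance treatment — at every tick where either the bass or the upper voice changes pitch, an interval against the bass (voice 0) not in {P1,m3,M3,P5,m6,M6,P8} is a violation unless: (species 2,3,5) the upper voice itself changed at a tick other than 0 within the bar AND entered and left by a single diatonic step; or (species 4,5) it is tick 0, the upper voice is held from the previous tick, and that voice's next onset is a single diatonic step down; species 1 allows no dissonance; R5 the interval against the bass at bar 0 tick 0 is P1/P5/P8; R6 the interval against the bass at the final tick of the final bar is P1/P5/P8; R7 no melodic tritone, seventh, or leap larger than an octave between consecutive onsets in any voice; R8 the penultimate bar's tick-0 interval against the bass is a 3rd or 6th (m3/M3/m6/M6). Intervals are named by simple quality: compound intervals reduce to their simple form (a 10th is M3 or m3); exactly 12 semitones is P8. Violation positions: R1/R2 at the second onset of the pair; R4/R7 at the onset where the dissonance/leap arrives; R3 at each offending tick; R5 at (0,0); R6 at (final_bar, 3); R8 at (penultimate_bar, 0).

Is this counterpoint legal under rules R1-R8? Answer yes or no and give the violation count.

No (8 violations)

bar 0: v0=C3 v1=C4 (P8)
bar 1: v0=B2 v1=B3 (P8)
bar 2: v0=A2 v1=C3 (m3)
bar 3: v0=F2 v1=D3 (M6)
bar 4: v0=E2 v1=G2 (m3)
bar 5: v0=B2 v1=G3 (m6)
bar 6: v0=C3 v1=C4 (P8)
  R7 @ bar0.3: E3->G4 leap 15st
  R2 @ bar1.0: C3/G4 P5 -> B2/B3 P8 similar
  R4 @ bar1.2: B2/F3 TT untreated
  R7 @ bar1.3: F3->B3 leap 6st
  R7 @ bar2.0: B3->C3 leap 11st
  R4 @ bar5.1: B2/F3 TT untreated
  R2 @ bar6.0: B2/D3 m3 -> C3/C4 P8 similar
  R7 @ bar6.0: D3->C4 leap 10st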